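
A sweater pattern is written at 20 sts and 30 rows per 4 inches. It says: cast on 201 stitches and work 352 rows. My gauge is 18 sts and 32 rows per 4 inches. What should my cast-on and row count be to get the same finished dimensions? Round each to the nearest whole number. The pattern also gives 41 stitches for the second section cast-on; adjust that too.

Stitches: 201 × 18/20 = 180.90 → 181.
Rows: 352 × 32/30 = 375.47 → 375.
second section cast-on: 41 × 18/20 = 36.90 → 37.

Cast on 181 stitches; work 375 rows; second section cast-on 37 stitches.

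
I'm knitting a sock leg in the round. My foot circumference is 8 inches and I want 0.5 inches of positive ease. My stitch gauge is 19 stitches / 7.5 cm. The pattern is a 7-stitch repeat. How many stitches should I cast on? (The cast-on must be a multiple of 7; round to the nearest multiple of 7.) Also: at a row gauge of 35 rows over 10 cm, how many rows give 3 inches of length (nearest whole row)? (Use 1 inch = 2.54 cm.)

Cast on 56 stitches; work 27 rows.

Finished = 8 + 0.5 = 8.5 inches.
8.5 inches × 2.54 = 21.59 cm.
19/7.5 = 2.533 sts per cm; 21.59 × 2.533 = 54.69 sts.
Nearest multiple of 7 → 56.
3 inches = 7.62 cm; × 3.5 = 26.67 → 27 rows.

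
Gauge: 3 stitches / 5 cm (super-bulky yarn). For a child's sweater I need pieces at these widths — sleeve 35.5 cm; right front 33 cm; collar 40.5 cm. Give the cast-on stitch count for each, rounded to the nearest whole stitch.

Rate = 3/5 = 0.6 sts per cm.
sleeve: 35.5 × 0.6 = 21.30 → 21.
right front: 33 × 0.6 = 19.80 → 20.
collar: 40.5 × 0.6 = 24.30 → 24.

sleeve 21; right front 20; collar 24.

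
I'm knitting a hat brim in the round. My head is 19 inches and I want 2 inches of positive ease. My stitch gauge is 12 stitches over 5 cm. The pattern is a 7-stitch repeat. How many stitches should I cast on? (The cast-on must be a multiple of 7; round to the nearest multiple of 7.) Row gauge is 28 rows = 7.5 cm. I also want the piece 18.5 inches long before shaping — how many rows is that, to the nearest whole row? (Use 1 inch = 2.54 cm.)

Cast on 126 stitches; work 175 rows.

Finished = 19 + 2 = 21 inches.
21 inches × 2.54 = 53.34 cm.
12/5 = 2.4 sts per cm; 53.34 × 2.4 = 128.02 sts.
Nearest multiple of 7 → 126.
18.5 inches = 46.99 cm; × 3.733 = 175.43 → 175 rows.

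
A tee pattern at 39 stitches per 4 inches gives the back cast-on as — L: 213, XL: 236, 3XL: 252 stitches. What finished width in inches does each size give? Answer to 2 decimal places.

L 21.85 inches; XL 24.21 inches; 3XL 25.85 inches.

39/4 = 9.75 sts per in.
L: 213 / 9.75 = 21.846 → 21.85 in.
XL: 236 / 9.75 = 24.205 → 24.21 in.
3XL: 252 / 9.75 = 25.846 → 25.85 in.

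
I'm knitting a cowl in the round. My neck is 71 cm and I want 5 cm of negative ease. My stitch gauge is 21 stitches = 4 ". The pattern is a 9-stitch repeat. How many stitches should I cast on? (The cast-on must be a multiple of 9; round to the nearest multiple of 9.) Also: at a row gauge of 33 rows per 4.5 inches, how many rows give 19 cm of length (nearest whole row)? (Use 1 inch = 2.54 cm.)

Finished = 71 − 5 = 66 cm.
66 cm × 1/2.54 = 25.98 inches.
21/4 = 5.25 sts per in; 25.98 × 5.25 = 136.42 sts.
Nearest multiple of 9 → 135.
19 cm = 7.48 inches; × 7.333 = 54.86 → 55 rows.

Cast on 135 stitches; work 55 rows.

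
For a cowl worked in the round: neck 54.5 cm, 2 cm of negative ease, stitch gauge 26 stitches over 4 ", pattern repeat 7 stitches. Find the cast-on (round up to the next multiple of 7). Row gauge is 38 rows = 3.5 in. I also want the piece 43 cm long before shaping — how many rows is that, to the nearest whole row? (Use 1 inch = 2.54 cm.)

Cast on 140 stitches; work 184 rows.

Finished = 54.5 − 2 = 52.5 cm.
52.5 cm × 1/2.54 = 20.67 inches.
26/4 = 6.5 sts per in; 20.67 × 6.5 = 134.35 sts.
Next multiple of 7 → 140.
43 cm = 16.93 inches; × 10.857 = 183.80 → 184 rows.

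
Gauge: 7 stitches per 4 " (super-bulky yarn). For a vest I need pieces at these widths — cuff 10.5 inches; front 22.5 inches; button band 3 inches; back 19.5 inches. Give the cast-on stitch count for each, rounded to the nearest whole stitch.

Rate = 7/4 = 1.75 sts per in.
cuff: 10.5 × 1.75 = 18.38 → 18.
front: 22.5 × 1.75 = 39.38 → 39.
button band: 3 × 1.75 = 5.25 → 5.
back: 19.5 × 1.75 = 34.12 → 34.

cuff 18; front 39; button band 5; back 34.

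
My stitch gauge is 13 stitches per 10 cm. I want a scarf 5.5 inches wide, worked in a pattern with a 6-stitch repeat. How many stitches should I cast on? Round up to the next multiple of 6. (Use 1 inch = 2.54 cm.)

CO 24 sts.

5.5 in = 5.5 × 2.54 = 13.97 cm.
13 / 10 = 1.3 sts/cm.
13.97 × 1.3 = 18.16 sts.
→ 24.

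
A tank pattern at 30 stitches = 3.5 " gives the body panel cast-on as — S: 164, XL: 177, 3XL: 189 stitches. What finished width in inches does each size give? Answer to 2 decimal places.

30/3.5 = 8.571 sts per in.
S: 164 / 8.571 = 19.133 → 19.13 in.
XL: 177 / 8.571 = 20.650 → 20.65 in.
3XL: 189 / 8.571 = 22.050 → 22.05 in.

S 19.13 inches; XL 20.65 inches; 3XL 22.05 inches.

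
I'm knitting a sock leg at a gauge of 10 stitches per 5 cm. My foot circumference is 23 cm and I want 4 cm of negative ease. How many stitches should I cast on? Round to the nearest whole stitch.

38 stitches.

Finished = 23 − 4 = 19 cm.
10 / 5 = 2 sts per cm.
19.00 × 2 = 38.00 sts.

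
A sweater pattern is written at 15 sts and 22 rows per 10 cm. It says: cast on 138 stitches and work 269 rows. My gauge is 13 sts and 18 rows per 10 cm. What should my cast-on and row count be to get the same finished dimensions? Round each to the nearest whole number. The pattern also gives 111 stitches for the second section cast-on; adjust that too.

Stitches: 138 × 13/15 = 119.60 → 120.
Rows: 269 × 18/22 = 220.09 → 220.
second section cast-on: 111 × 13/15 = 96.20 → 96.

Cast on 120 stitches; work 220 rows; second section cast-on 96 stitches.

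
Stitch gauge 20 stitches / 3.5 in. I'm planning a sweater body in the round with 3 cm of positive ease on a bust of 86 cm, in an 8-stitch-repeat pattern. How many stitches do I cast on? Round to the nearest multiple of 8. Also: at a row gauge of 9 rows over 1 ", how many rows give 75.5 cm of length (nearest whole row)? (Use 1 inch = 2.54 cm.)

Finished = 86 + 3 = 89 cm.
89 cm × 1/2.54 = 35.04 inches.
20/3.5 = 5.714 sts per in; 35.04 × 5.714 = 200.22 sts.
Nearest multiple of 8 → 200.
75.5 cm = 29.72 inches; × 9 = 267.52 → 268 rows.

Cast on 200 stitches; work 268 rows.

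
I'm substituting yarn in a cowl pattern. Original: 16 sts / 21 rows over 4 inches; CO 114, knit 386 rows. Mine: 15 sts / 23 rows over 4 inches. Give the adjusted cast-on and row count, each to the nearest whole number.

Stitches: 114 × 15/16 = 106.88 → 107.
Rows: 386 × 23/21 = 422.76 → 423.

Cast on 107 stitches; work 423 rows.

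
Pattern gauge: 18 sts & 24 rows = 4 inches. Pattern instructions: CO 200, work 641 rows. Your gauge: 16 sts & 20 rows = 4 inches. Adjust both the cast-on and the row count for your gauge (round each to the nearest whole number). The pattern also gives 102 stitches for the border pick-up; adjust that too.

Stitches: 200 × 16/18 = 177.78 → 178.
Rows: 641 × 20/24 = 534.17 → 534.
border pick-up: 102 × 16/18 = 90.67 → 91.

Cast on 178 stitches; work 534 rows; border pick-up 91 stitches.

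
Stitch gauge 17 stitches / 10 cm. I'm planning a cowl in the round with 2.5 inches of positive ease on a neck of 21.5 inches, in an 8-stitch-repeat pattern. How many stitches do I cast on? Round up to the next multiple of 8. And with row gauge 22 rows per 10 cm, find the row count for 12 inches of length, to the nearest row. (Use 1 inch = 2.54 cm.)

Cast on 104 stitches; work 67 rows.

Finished = 21.5 + 2.5 = 24 inches.
24 inches × 2.54 = 60.96 cm.
17/10 = 1.7 sts per cm; 60.96 × 1.7 = 103.63 sts.
Next multiple of 8 → 104.
12 inches = 30.48 cm; × 2.2 = 67.06 → 67 rows.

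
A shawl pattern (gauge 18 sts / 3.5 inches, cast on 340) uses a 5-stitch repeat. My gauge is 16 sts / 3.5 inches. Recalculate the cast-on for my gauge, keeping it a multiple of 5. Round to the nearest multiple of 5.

340 × 16 / 18 = 302.22.
Nearest multiple of 5: 300.

CO 300 sts.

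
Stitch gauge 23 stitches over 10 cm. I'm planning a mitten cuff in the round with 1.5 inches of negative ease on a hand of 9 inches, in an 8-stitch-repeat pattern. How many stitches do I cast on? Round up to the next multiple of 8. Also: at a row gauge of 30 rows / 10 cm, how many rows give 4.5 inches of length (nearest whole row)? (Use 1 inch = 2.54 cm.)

Cast on 48 stitches; work 34 rows.

Finished = 9 − 1.5 = 7.5 inches.
7.5 inches × 2.54 = 19.05 cm.
23/10 = 2.3 sts per cm; 19.05 × 2.3 = 43.81 sts.
Next multiple of 8 → 48.
4.5 inches = 11.43 cm; × 3 = 34.29 → 34 rows.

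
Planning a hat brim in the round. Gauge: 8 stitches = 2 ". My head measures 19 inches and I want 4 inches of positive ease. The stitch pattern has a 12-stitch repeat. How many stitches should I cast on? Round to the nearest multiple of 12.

96 stitches.

Finished = 19 + 4 = 23 inches.
8 / 2 = 4 sts/in.
23 × 4 = 92.00 sts.
Nearest multiple of 12: 96.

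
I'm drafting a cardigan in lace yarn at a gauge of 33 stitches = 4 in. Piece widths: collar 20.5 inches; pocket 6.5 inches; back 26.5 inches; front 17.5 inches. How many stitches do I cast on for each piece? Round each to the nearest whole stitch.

Rate = 33/4 = 8.25 sts per in.
collar: 20.5 × 8.25 = 169.12 → 169.
pocket: 6.5 × 8.25 = 53.62 → 54.
back: 26.5 × 8.25 = 218.62 → 219.
front: 17.5 × 8.25 = 144.38 → 144.

collar 169; pocket 54; back 219; front 144.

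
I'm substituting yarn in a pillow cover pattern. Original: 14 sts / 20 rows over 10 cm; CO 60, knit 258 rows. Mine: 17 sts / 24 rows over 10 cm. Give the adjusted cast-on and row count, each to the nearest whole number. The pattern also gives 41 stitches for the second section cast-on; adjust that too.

Stitches: 60 × 17/14 = 72.86 → 73.
Rows: 258 × 24/20 = 309.60 → 310.
second section cast-on: 41 × 17/14 = 49.79 → 50.

Cast on 73 stitches; work 310 rows; second section cast-on 50 stitches.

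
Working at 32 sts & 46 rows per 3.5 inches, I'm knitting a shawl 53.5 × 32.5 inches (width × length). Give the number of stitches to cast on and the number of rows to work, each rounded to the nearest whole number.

Stitch gauge = 32/3.5 = 9.143 sts/in; 53.5 × 9.143 = 489.14 → 489 sts.
Row gauge = 46/3.5 = 13.143 rows/in; 32.5 × 13.143 = 427.14 → 427 rows.

Cast on 489 stitches and work 427 rows.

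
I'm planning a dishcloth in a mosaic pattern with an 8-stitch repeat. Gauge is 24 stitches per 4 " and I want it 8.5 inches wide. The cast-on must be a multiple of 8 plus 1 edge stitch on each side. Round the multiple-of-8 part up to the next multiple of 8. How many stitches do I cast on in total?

24 / 4 = 6 sts per inch.
8.5 × 6 = 51.00 sts.
Less 2 edge sts → 49.00 for the repeat.
Next multiple of 8: 56.
Add back 2 edge sts → 58.

CO 58 sts.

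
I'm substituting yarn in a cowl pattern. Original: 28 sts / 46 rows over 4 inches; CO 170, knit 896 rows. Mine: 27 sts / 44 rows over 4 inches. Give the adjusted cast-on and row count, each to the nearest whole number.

Stitches: 170 × 27/28 = 163.93 → 164.
Rows: 896 × 44/46 = 857.04 → 857.

Cast on 164 stitches; work 857 rows.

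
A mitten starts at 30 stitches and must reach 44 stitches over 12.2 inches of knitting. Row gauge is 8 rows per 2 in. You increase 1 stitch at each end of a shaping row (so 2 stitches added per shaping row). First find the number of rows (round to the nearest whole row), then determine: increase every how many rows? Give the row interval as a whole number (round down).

Rows = 12.2 × 4 = 48.8 → 49 rows.
Stitches to add: 14 → 7 shaping rows (at 2 st each).
49 / 7 = 7.00 → every 7 rows.

Increase every 7th row.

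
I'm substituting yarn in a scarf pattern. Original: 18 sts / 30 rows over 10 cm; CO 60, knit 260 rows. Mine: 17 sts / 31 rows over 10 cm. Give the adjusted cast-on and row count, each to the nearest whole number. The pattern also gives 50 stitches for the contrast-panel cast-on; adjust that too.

Cast on 57 stitches; work 269 rows; contrast-panel cast-on 47 stitches.

Stitches: 60 × 17/18 = 56.67 → 57.
Rows: 260 × 31/30 = 268.67 → 269.
contrast-panel cast-on: 50 × 17/18 = 47.22 → 47.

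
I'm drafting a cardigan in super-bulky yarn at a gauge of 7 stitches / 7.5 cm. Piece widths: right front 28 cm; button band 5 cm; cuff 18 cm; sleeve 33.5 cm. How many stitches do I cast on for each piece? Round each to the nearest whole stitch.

Rate = 7/7.5 = 0.933 sts per cm.
right front: 28 × 0.933 = 26.13 → 26.
button band: 5 × 0.933 = 4.67 → 5.
cuff: 18 × 0.933 = 16.80 → 17.
sleeve: 33.5 × 0.933 = 31.27 → 31.

right front 26; button band 5; cuff 17; sleeve 31.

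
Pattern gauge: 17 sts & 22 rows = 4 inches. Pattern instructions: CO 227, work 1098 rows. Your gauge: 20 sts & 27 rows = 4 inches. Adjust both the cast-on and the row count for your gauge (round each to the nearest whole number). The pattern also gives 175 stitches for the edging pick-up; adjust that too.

Cast on 267 stitches; work 1348 rows; edging pick-up 206 stitches.

Stitches: 227 × 20/17 = 267.06 → 267.
Rows: 1098 × 27/22 = 1347.55 → 1348.
edging pick-up: 175 × 20/17 = 205.88 → 206.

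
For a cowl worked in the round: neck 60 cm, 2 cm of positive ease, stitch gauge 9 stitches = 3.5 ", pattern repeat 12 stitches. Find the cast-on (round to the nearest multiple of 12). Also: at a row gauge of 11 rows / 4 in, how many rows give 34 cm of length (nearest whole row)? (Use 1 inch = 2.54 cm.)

Cast on 60 stitches; work 37 rows.

Finished = 60 + 2 = 62 cm.
62 cm × 1/2.54 = 24.41 inches.
9/3.5 = 2.571 sts per in; 24.41 × 2.571 = 62.77 sts.
Nearest multiple of 12 → 60.
34 cm = 13.39 inches; × 2.75 = 36.81 → 37 rows.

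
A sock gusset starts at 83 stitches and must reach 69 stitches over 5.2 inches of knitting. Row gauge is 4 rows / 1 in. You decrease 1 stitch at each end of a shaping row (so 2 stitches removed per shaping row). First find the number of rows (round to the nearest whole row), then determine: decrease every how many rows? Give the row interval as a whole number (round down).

Rows = 5.2 × 4 = 20.8 → 21 rows.
Stitches to remove: 14 → 7 shaping rows (at 2 st each).
21 / 7 = 3.00 → every 3 rows.

Decrease every 3rd row.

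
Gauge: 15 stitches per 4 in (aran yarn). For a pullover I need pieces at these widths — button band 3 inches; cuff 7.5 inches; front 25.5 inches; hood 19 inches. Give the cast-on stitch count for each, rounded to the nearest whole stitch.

button band 11; cuff 28; front 96; hood 71.

Rate = 15/4 = 3.75 sts per in.
button band: 3 × 3.75 = 11.25 → 11.
cuff: 7.5 × 3.75 = 28.12 → 28.
front: 25.5 × 3.75 = 95.62 → 96.
hood: 19 × 3.75 = 71.25 → 71.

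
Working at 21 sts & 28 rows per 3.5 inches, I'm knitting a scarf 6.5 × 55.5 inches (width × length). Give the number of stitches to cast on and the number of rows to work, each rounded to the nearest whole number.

Cast on 39 stitches and work 444 rows.

Stitch gauge = 21/3.5 = 6 sts/in; 6.5 × 6 = 39.00 → 39 sts.
Row gauge = 28/3.5 = 8 rows/in; 55.5 × 8 = 444.00 → 444 rows.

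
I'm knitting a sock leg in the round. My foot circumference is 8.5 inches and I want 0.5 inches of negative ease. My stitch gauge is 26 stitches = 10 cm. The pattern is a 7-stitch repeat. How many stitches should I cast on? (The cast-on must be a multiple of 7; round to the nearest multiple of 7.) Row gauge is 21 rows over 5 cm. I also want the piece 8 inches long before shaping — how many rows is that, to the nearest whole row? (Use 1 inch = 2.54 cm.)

Finished = 8.5 − 0.5 = 8 inches.
8 inches × 2.54 = 20.32 cm.
26/10 = 2.6 sts per cm; 20.32 × 2.6 = 52.83 sts.
Nearest multiple of 7 → 56.
8 inches = 20.32 cm; × 4.2 = 85.34 → 85 rows.

Cast on 56 stitches; work 85 rows.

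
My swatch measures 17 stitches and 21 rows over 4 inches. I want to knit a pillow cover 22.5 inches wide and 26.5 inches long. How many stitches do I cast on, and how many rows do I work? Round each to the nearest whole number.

Cast on 96 stitches and work 139 rows.

Stitch gauge = 17/4 = 4.25 sts/in; 22.5 × 4.25 = 95.62 → 96 sts.
Row gauge = 21/4 = 5.25 rows/in; 26.5 × 5.25 = 139.12 → 139 rows.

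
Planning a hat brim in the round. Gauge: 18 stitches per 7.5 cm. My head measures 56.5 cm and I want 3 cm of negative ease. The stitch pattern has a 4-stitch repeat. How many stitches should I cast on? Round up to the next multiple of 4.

Finished = 56.5 − 3 = 53.5 cm.
18 / 7.5 = 2.4 sts/cm.
53.5 × 2.4 = 128.40 sts.
Next multiple of 4: 132.

CO 132 sts.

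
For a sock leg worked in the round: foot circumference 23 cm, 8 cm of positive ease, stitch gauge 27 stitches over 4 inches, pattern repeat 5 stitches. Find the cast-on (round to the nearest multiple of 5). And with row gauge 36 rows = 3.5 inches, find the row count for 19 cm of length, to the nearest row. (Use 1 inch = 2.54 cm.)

Cast on 80 stitches; work 77 rows.

Finished = 23 + 8 = 31 cm.
31 cm × 1/2.54 = 12.20 inches.
27/4 = 6.75 sts per in; 12.20 × 6.75 = 82.38 sts.
Nearest multiple of 5 → 80.
19 cm = 7.48 inches; × 10.286 = 76.94 → 77 rows.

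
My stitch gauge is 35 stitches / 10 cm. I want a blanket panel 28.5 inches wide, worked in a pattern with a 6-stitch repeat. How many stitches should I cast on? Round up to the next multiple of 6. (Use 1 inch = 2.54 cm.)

CO 258 sts.

28.5 in = 28.5 × 2.54 = 72.39 cm.
35 / 10 = 3.5 sts/cm.
72.39 × 3.5 = 253.37 sts.
→ 258.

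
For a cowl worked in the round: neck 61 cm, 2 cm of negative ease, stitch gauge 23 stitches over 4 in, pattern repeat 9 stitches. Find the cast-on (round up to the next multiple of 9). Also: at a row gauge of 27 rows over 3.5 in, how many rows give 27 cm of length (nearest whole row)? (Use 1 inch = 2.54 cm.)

Finished = 61 − 2 = 59 cm.
59 cm × 1/2.54 = 23.23 inches.
23/4 = 5.75 sts per in; 23.23 × 5.75 = 133.56 sts.
Next multiple of 9 → 135.
27 cm = 10.63 inches; × 7.714 = 82.00 → 82 rows.

Cast on 135 stitches; work 82 rows.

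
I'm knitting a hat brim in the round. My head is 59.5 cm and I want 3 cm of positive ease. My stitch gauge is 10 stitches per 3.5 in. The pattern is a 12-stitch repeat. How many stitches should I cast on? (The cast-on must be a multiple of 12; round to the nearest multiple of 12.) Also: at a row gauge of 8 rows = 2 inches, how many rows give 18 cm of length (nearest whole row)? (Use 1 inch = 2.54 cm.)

Cast on 72 stitches; work 28 rows.

Finished = 59.5 + 3 = 62.5 cm.
62.5 cm × 1/2.54 = 24.61 inches.
10/3.5 = 2.857 sts per in; 24.61 × 2.857 = 70.30 sts.
Nearest multiple of 12 → 72.
18 cm = 7.09 inches; × 4 = 28.35 → 28 rows.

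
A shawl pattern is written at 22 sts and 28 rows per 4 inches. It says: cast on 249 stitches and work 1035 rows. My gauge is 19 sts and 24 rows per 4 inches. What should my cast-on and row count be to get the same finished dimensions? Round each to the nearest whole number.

Cast on 215 stitches; work 887 rows.

Stitches: 249 × 19/22 = 215.05 → 215.
Rows: 1035 × 24/28 = 887.14 → 887.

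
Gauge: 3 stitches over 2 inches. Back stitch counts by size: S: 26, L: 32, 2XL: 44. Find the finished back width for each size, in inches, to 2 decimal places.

S 17.33 inches; L 21.33 inches; 2XL 29.33 inches.

3/2 = 1.5 sts per in.
S: 26 / 1.5 = 17.333 → 17.33 in.
L: 32 / 1.5 = 21.333 → 21.33 in.
2XL: 44 / 1.5 = 29.333 → 29.33 in.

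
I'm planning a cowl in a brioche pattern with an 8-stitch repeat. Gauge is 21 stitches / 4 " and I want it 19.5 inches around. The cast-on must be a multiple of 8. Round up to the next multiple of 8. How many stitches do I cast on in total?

21 / 4 = 5.25 sts per inch.
19.5 × 5.25 = 102.38 sts.
Next multiple of 8: 104.

CO 104 sts.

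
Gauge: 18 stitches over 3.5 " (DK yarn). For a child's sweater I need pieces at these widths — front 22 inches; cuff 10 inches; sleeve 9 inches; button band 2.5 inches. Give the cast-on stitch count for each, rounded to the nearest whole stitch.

front 113; cuff 51; sleeve 46; button band 13.

Rate = 18/3.5 = 5.143 sts per in.
front: 22 × 5.143 = 113.14 → 113.
cuff: 10 × 5.143 = 51.43 → 51.
sleeve: 9 × 5.143 = 46.29 → 46.
button band: 2.5 × 5.143 = 12.86 → 13.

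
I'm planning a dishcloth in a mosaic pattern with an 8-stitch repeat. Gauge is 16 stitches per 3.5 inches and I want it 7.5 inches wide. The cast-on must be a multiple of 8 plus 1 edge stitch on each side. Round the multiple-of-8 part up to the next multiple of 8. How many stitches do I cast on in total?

Cast on 42 stitches.

16 / 3.5 = 4.571 sts per inch.
7.5 × 4.571 = 34.29 sts.
Less 2 edge sts → 32.29 for the repeat.
Next multiple of 8: 40.
Add back 2 edge sts → 42.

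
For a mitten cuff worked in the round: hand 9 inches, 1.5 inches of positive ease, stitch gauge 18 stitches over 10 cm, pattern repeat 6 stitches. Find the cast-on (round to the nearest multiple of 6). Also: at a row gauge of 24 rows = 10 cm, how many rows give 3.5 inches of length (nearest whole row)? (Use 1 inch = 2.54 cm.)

Finished = 9 + 1.5 = 10.5 inches.
10.5 inches × 2.54 = 26.67 cm.
18/10 = 1.8 sts per cm; 26.67 × 1.8 = 48.01 sts.
Nearest multiple of 6 → 48.
3.5 inches = 8.89 cm; × 2.4 = 21.34 → 21 rows.

Cast on 48 stitches; work 21 rows.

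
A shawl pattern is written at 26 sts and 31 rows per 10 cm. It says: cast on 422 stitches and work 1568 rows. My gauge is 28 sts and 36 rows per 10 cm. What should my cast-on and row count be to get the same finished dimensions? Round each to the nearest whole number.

Stitches: 422 × 28/26 = 454.46 → 454.
Rows: 1568 × 36/31 = 1820.90 → 1821.

Cast on 454 stitches; work 1821 rows.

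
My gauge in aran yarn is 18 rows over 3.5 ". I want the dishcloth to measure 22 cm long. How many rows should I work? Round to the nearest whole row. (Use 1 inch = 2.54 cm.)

Knit 45 rows.

22 cm = 8.66 in.
18 rows / 3.5 in = 5.143 rows per inch.
8.66 × 5.143 = 44.54 rows.
Round to nearest → 45.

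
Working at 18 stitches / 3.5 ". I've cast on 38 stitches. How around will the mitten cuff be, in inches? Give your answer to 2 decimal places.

18 stitches / 3.5 inch = 5.143 stitches per inch.
38 / 5.143 = 7.389 inches.

7.39 inches.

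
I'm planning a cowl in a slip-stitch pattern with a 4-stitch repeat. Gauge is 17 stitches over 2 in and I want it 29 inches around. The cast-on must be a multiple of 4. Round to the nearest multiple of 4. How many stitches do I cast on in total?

248 stitches.

17 / 2 = 8.5 sts per inch.
29 × 8.5 = 246.50 sts.
Nearest multiple of 4: 248.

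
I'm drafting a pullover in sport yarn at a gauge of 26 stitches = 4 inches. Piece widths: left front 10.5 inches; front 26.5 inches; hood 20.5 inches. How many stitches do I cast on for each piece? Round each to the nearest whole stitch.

Rate = 26/4 = 6.5 sts per in.
left front: 10.5 × 6.5 = 68.25 → 68.
front: 26.5 × 6.5 = 172.25 → 172.
hood: 20.5 × 6.5 = 133.25 → 133.

left front 68; front 172; hood 133.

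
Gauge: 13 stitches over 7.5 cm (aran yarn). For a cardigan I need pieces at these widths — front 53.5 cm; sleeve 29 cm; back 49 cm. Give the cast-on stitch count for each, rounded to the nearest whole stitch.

Rate = 13/7.5 = 1.733 sts per cm.
front: 53.5 × 1.733 = 92.73 → 93.
sleeve: 29 × 1.733 = 50.27 → 50.
back: 49 × 1.733 = 84.93 → 85.

front 93; sleeve 50; back 85.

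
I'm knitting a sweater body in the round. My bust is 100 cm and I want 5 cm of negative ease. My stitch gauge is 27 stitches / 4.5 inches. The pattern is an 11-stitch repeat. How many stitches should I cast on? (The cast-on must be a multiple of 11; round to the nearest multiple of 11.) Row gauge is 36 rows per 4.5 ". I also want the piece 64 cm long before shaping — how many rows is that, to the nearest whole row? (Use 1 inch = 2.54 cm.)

Cast on 220 stitches; work 202 rows.

Finished = 100 − 5 = 95 cm.
95 cm × 1/2.54 = 37.40 inches.
27/4.5 = 6 sts per in; 37.40 × 6 = 224.41 sts.
Nearest multiple of 11 → 220.
64 cm = 25.20 inches; × 8 = 201.57 → 202 rows.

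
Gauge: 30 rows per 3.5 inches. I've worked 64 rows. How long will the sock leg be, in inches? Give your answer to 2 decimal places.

7.47 inches.

30 rows / 3.5 inch = 8.571 rows per inch.
64 / 8.571 = 7.467 inches.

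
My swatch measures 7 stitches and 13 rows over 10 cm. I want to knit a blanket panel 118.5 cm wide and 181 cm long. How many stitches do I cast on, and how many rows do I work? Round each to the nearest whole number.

Stitch gauge = 7/10 = 0.7 sts/cm; 118.5 × 0.7 = 82.95 → 83 sts.
Row gauge = 13/10 = 1.3 rows/cm; 181 × 1.3 = 235.30 → 235 rows.

Cast on 83 stitches and work 235 rows.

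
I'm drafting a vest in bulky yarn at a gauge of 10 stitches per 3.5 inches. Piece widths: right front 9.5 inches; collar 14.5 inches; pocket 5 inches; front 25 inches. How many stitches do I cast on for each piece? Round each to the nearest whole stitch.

Rate = 10/3.5 = 2.857 sts per in.
right front: 9.5 × 2.857 = 27.14 → 27.
collar: 14.5 × 2.857 = 41.43 → 41.
pocket: 5 × 2.857 = 14.29 → 14.
front: 25 × 2.857 = 71.43 → 71.

right front 27; collar 41; pocket 14; front 71.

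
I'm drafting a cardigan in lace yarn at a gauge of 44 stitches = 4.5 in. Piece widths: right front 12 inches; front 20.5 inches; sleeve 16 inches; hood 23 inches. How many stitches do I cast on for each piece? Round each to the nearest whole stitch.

Rate = 44/4.5 = 9.778 sts per in.
right front: 12 × 9.778 = 117.33 → 117.
front: 20.5 × 9.778 = 200.44 → 200.
sleeve: 16 × 9.778 = 156.44 → 156.
hood: 23 × 9.778 = 224.89 → 225.

right front 117; front 200; sleeve 156; hood 225.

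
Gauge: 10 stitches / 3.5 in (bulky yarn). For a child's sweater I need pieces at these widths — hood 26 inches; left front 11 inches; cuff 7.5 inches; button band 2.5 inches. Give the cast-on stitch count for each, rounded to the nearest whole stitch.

hood 74; left front 31; cuff 21; button band 7.

Rate = 10/3.5 = 2.857 sts per in.
hood: 26 × 2.857 = 74.29 → 74.
left front: 11 × 2.857 = 31.43 → 31.
cuff: 7.5 × 2.857 = 21.43 → 21.
button band: 2.5 × 2.857 = 7.14 → 7.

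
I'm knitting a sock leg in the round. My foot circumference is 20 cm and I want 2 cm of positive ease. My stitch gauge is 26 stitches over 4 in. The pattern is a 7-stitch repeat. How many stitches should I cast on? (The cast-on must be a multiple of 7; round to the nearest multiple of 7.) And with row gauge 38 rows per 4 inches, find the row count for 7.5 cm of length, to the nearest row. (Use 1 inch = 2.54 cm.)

Finished = 20 + 2 = 22 cm.
22 cm × 1/2.54 = 8.66 inches.
26/4 = 6.5 sts per in; 8.66 × 6.5 = 56.30 sts.
Nearest multiple of 7 → 56.
7.5 cm = 2.95 inches; × 9.5 = 28.05 → 28 rows.

Cast on 56 stitches; work 28 rows.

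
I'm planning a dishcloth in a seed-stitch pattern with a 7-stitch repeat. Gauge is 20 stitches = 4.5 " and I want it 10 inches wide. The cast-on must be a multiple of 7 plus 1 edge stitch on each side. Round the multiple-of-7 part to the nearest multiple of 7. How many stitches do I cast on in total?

Cast on 44 stitches.

20 / 4.5 = 4.444 sts per inch.
10 × 4.444 = 44.44 sts.
Less 2 edge sts → 42.44 for the repeat.
Nearest multiple of 7: 42.
Add back 2 edge sts → 44.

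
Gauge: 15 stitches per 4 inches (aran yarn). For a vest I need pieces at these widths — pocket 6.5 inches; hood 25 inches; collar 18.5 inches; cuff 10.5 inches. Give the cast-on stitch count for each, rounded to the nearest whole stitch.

pocket 24; hood 94; collar 69; cuff 39.

Rate = 15/4 = 3.75 sts per in.
pocket: 6.5 × 3.75 = 24.38 → 24.
hood: 25 × 3.75 = 93.75 → 94.
collar: 18.5 × 3.75 = 69.38 → 69.
cuff: 10.5 × 3.75 = 39.38 → 39.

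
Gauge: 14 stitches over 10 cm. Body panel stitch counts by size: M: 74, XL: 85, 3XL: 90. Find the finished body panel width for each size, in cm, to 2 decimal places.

14/10 = 1.4 sts per cm.
M: 74 / 1.4 = 52.857 → 52.86 cm.
XL: 85 / 1.4 = 60.714 → 60.71 cm.
3XL: 90 / 1.4 = 64.286 → 64.29 cm.

M 52.86 cm; XL 60.71 cm; 3XL 64.29 cm.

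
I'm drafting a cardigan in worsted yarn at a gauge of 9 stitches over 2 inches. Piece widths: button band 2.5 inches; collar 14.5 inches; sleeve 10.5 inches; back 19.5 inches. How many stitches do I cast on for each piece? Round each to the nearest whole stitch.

button band 11; collar 65; sleeve 47; back 88.

Rate = 9/2 = 4.5 sts per in.
button band: 2.5 × 4.5 = 11.25 → 11.
collar: 14.5 × 4.5 = 65.25 → 65.
sleeve: 10.5 × 4.5 = 47.25 → 47.
back: 19.5 × 4.5 = 87.75 → 88.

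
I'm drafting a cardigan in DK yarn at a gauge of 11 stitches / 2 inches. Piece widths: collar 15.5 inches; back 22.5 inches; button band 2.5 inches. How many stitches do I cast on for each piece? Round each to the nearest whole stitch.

Rate = 11/2 = 5.5 sts per in.
collar: 15.5 × 5.5 = 85.25 → 85.
back: 22.5 × 5.5 = 123.75 → 124.
button band: 2.5 × 5.5 = 13.75 → 14.

collar 85; back 124; button band 14.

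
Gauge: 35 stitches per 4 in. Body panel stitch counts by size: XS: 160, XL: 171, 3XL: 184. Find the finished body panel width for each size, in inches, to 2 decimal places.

35/4 = 8.75 sts per in.
XS: 160 / 8.75 = 18.286 → 18.29 in.
XL: 171 / 8.75 = 19.543 → 19.54 in.
3XL: 184 / 8.75 = 21.029 → 21.03 in.

XS 18.29 inches; XL 19.54 inches; 3XL 21.03 inches.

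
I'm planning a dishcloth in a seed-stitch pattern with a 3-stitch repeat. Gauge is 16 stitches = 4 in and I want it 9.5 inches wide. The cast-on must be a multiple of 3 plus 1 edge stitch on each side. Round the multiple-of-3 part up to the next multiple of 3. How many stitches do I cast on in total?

38 stitches.

16 / 4 = 4 sts per inch.
9.5 × 4 = 38.00 sts.
Less 2 edge sts → 36.00 for the repeat.
Next multiple of 3: 36.
Add back 2 edge sts → 38.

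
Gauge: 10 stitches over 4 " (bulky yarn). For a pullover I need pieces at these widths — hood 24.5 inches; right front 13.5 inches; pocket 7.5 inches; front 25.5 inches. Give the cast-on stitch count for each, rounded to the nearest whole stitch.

hood 61; right front 34; pocket 19; front 64.

Rate = 10/4 = 2.5 sts per in.
hood: 24.5 × 2.5 = 61.25 → 61.
right front: 13.5 × 2.5 = 33.75 → 34.
pocket: 7.5 × 2.5 = 18.75 → 19.
front: 25.5 × 2.5 = 63.75 → 64.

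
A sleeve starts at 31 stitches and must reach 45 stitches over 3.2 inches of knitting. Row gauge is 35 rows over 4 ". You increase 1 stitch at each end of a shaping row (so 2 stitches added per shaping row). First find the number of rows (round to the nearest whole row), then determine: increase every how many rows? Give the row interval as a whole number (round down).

Rows = 3.2 × 8.75 = 28.0 → 28 rows.
Stitches to add: 14 → 7 shaping rows (at 2 st each).
28 / 7 = 4.00 → every 4 rows.

Increase every 4th row.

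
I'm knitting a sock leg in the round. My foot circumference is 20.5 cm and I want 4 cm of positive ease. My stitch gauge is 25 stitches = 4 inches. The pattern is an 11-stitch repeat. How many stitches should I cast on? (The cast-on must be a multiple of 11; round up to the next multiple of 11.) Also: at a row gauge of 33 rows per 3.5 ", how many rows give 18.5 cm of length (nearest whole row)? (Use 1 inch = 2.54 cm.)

Cast on 66 stitches; work 69 rows.

Finished = 20.5 + 4 = 24.5 cm.
24.5 cm × 1/2.54 = 9.65 inches.
25/4 = 6.25 sts per in; 9.65 × 6.25 = 60.29 sts.
Next multiple of 11 → 66.
18.5 cm = 7.28 inches; × 9.429 = 68.67 → 69 rows.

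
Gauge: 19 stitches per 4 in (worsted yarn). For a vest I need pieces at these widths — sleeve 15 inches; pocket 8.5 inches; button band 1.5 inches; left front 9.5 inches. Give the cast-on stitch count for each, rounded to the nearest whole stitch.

Rate = 19/4 = 4.75 sts per in.
sleeve: 15 × 4.75 = 71.25 → 71.
pocket: 8.5 × 4.75 = 40.38 → 40.
button band: 1.5 × 4.75 = 7.12 → 7.
left front: 9.5 × 4.75 = 45.12 → 45.

sleeve 71; pocket 40; button band 7; left front 45.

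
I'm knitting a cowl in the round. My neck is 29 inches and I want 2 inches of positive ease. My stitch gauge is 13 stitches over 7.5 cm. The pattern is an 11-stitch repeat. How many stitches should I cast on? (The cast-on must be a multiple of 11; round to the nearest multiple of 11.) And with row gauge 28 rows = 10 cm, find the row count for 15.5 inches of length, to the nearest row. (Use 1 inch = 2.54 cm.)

Finished = 29 + 2 = 31 inches.
31 inches × 2.54 = 78.74 cm.
13/7.5 = 1.733 sts per cm; 78.74 × 1.733 = 136.48 sts.
Nearest multiple of 11 → 132.
15.5 inches = 39.37 cm; × 2.8 = 110.24 → 110 rows.

Cast on 132 stitches; work 110 rows.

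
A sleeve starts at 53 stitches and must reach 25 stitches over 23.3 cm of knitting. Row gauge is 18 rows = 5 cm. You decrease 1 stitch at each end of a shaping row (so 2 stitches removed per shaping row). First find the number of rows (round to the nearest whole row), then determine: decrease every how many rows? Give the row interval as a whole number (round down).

Rows = 23.3 × 3.6 = 83.9 → 84 rows.
Stitches to remove: 28 → 14 shaping rows (at 2 st each).
84 / 14 = 6.00 → every 6 rows.

Decrease every 6th row.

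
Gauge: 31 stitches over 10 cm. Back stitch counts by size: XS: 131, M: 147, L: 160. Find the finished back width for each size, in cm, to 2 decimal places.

31/10 = 3.1 sts per cm.
XS: 131 / 3.1 = 42.258 → 42.26 cm.
M: 147 / 3.1 = 47.419 → 47.42 cm.
L: 160 / 3.1 = 51.613 → 51.61 cm.

XS 42.26 cm; M 47.42 cm; L 51.61 cm.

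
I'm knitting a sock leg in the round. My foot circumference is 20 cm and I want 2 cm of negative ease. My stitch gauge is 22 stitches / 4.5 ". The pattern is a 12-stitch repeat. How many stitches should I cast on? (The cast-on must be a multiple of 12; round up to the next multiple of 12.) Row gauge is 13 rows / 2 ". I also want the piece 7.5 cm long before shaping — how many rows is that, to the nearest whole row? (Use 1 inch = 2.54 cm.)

Finished = 20 − 2 = 18 cm.
18 cm × 1/2.54 = 7.09 inches.
22/4.5 = 4.889 sts per in; 7.09 × 4.889 = 34.65 sts.
Next multiple of 12 → 36.
7.5 cm = 2.95 inches; × 6.5 = 19.19 → 19 rows.

Cast on 36 stitches; work 19 rows.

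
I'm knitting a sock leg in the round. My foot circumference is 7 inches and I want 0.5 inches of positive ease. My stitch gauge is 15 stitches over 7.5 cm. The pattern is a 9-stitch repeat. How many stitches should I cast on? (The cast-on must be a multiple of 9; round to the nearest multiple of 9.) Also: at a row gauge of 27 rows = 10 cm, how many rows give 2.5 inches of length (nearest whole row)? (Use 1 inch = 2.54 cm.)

Finished = 7 + 0.5 = 7.5 inches.
7.5 inches × 2.54 = 19.05 cm.
15/7.5 = 2 sts per cm; 19.05 × 2 = 38.10 sts.
Nearest multiple of 9 → 36.
2.5 inches = 6.35 cm; × 2.7 = 17.14 → 17 rows.

Cast on 36 stitches; work 17 rows.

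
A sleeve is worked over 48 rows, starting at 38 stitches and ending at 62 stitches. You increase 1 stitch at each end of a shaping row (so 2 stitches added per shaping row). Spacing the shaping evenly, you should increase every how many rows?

Stitches to add: |62 − 38| = 24.
Shaping rows needed: 24 / 2 = 12.
48 rows / 12 = every 4 rows.

Increase every 4th row.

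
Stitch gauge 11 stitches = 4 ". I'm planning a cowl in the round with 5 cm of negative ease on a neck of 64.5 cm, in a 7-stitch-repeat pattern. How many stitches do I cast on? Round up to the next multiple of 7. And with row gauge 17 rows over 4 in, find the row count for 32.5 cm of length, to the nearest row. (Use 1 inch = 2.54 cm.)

Cast on 70 stitches; work 54 rows.

Finished = 64.5 − 5 = 59.5 cm.
59.5 cm × 1/2.54 = 23.43 inches.
11/4 = 2.75 sts per in; 23.43 × 2.75 = 64.42 sts.
Next multiple of 7 → 70.
32.5 cm = 12.80 inches; × 4.25 = 54.38 → 54 rows.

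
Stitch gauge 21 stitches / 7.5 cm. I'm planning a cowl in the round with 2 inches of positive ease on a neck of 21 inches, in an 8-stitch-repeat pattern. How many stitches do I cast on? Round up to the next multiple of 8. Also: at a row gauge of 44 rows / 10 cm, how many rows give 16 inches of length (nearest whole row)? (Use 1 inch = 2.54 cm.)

Finished = 21 + 2 = 23 inches.
23 inches × 2.54 = 58.42 cm.
21/7.5 = 2.8 sts per cm; 58.42 × 2.8 = 163.58 sts.
Next multiple of 8 → 168.
16 inches = 40.64 cm; × 4.4 = 178.82 → 179 rows.

Cast on 168 stitches; work 179 rows.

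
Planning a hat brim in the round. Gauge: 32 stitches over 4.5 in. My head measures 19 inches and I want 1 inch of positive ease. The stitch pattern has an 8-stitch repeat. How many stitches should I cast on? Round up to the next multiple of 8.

Finished = 19 + 1 = 20 inches.
32 / 4.5 = 7.111 sts/in.
20 × 7.111 = 142.22 sts.
Next multiple of 8: 144.

CO 144 sts.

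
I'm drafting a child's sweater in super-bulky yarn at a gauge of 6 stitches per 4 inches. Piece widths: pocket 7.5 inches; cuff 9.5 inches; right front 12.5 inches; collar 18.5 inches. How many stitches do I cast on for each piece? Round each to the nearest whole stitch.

Rate = 6/4 = 1.5 sts per in.
pocket: 7.5 × 1.5 = 11.25 → 11.
cuff: 9.5 × 1.5 = 14.25 → 14.
right front: 12.5 × 1.5 = 18.75 → 19.
collar: 18.5 × 1.5 = 27.75 → 28.

pocket 11; cuff 14; right front 19; collar 28.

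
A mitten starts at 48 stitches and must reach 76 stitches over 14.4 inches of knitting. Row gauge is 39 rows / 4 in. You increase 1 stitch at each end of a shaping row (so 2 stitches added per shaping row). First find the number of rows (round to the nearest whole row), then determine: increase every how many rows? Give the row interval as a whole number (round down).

Increase every 10th row.

Rows = 14.4 × 9.75 = 140.4 → 140 rows.
Stitches to add: 28 → 14 shaping rows (at 2 st each).
140 / 14 = 10.00 → every 10 rows.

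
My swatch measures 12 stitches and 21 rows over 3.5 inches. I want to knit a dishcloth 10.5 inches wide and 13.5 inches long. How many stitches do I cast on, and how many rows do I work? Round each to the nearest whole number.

Stitch gauge = 12/3.5 = 3.429 sts/in; 10.5 × 3.429 = 36.00 → 36 sts.
Row gauge = 21/3.5 = 6 rows/in; 13.5 × 6 = 81.00 → 81 rows.

Cast on 36 stitches and work 81 rows.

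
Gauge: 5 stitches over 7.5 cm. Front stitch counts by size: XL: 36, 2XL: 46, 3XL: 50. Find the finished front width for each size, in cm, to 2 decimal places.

5/7.5 = 0.667 sts per cm.
XL: 36 / 0.667 = 54.000 → 54.00 cm.
2XL: 46 / 0.667 = 69.000 → 69.00 cm.
3XL: 50 / 0.667 = 75.000 → 75.00 cm.

XL 54.00 cm; 2XL 69.00 cm; 3XL 75.00 cm.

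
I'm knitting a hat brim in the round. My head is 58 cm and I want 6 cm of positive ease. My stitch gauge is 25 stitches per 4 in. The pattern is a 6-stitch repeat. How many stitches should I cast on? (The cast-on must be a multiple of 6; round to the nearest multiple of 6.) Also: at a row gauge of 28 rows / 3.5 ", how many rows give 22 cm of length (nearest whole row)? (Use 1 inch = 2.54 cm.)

Cast on 156 stitches; work 69 rows.

Finished = 58 + 6 = 64 cm.
64 cm × 1/2.54 = 25.20 inches.
25/4 = 6.25 sts per in; 25.20 × 6.25 = 157.48 sts.
Nearest multiple of 6 → 156.
22 cm = 8.66 inches; × 8 = 69.29 → 69 rows.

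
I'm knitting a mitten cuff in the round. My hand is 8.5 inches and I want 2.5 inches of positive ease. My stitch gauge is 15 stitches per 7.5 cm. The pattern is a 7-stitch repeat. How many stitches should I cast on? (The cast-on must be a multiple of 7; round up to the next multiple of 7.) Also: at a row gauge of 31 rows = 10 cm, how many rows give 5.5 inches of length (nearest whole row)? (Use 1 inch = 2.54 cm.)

Finished = 8.5 + 2.5 = 11 inches.
11 inches × 2.54 = 27.94 cm.
15/7.5 = 2 sts per cm; 27.94 × 2 = 55.88 sts.
Next multiple of 7 → 56.
5.5 inches = 13.97 cm; × 3.1 = 43.31 → 43 rows.

Cast on 56 stitches; work 43 rows.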